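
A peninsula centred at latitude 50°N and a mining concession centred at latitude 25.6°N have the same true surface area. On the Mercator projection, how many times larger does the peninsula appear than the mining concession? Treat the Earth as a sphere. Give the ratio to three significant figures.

On Mercator, area is exaggerated by sec²φ = 1/cos²φ.
At 50°: sec²(50°) = 1/0.6428² = 2.420.
At 25.6°: sec²(25.6°) = 1/0.9018² = 1.230.
Ratio = 2.420/1.230 = cos²(25.6°)/cos²(50°) ≈ 1.97.

1.97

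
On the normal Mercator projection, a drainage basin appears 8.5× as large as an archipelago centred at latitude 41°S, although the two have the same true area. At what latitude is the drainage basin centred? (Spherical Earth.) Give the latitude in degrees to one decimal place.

Mercator areal scale is sec²φ, so apparent-area ratio = sec²φ₁ / sec²φ₂ = cos²φ₂ / cos²φ₁.
cos²φ₂ / cos²φ₁ = 8.5  ⇒  cos φ₁ = cos 41° / √8.5 = 0.7547/2.915 = 0.2589.
φ₁ = arccos(0.2589) ≈ 75.0°.

75.0°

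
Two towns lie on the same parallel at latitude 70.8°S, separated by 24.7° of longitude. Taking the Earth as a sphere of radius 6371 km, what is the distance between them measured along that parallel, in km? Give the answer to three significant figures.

Arc length along a parallel = R cos φ · Δλ (with Δλ in radians).
= 6371 × cos 70.8° × (24.7° × π/180) = 6371 × 0.3289 × 0.4311 ≈ 903 km.

903 km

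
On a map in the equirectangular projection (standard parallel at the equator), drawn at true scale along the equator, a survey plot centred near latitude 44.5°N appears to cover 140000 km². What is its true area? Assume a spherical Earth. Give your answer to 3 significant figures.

99900 km²

Plate carrée maps x = Rλ, y = Rφ. The meridian scale is h = 1 and the parallel scale is k = 1/cos φ = sec φ.
Areal scale = h·k = 1 × sec φ; at 44.5°, h = 1.000, k = 1.402, so h·k = 1.402.
True area = apparent / (areal scale) = 140000 / 1.402 ≈ 99900 km².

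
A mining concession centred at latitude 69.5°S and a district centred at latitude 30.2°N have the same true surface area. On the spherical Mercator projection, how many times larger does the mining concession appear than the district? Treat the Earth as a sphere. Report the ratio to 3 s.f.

6.09

Mercator areal scale is sec²φ.
At 69.5°: sec²(69.5°) = 1/0.3502² = 8.154.
At 30.2°: sec²(30.2°) = 1/0.8643² = 1.339.
Ratio = 8.154/1.339 = cos²(30.2°)/cos²(69.5°) ≈ 6.09.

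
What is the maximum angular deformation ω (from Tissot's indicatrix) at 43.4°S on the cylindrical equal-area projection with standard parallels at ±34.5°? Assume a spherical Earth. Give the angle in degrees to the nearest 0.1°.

14.4°

For cylindrical equal-area with standard parallel φ₀, h = cos φ / cos φ₀ and k = cos φ₀ / cos φ, so h·k = 1.
At 43.4°: h = 0.8816, k = 1.134; principal scales a = 1.134, b = 0.8816.
sin(ω/2) = (a − b)/(a + b) = 0.2526/2.016 = 0.1253, so ω = 2 arcsin(0.1253) ≈ 14.4°.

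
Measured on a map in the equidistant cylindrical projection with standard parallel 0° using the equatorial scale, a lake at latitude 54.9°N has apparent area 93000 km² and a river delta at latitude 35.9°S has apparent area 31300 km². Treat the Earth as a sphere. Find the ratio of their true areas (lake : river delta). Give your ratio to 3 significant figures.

2.11

On the plate carrée, areal scale = h·k = 1 × sec φ, so true area = apparent × cos φ.
True area of lake: 93000 × cos(54.9°) = 93000 × 0.5750 = 53480 km².
True area of river delta: 31300 × cos(35.9°) = 31300 × 0.8100 = 25350 km².
Ratio = 53480 / 25350 ≈ 2.11.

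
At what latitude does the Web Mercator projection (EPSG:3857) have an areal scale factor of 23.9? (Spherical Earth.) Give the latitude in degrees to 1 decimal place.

78.2°

Mercator areal scale is sec²φ.
sec²φ = 23.9  ⇒  cos²φ = 0.04184  ⇒  cos φ = 0.2046.
φ = arccos(0.2046) ≈ 78.2°.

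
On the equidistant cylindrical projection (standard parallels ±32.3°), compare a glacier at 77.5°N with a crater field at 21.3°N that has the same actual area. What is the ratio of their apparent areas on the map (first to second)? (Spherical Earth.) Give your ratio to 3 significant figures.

4.30

In the equirectangular projection with standard parallel φ₀ = 32.3° (x = Rλ cos φ₀, y = Rφ), meridians are true-scale (h = 1) and the parallel scale is k = cos φ₀ / cos φ.
Areal scale at 77.5°: h·k = 1.000 × 3.905 = 3.905.
Areal scale at 21.3°: h·k = 1.000 × 0.9072 = 0.9072.
Ratio = 3.905/0.9072 ≈ 4.30.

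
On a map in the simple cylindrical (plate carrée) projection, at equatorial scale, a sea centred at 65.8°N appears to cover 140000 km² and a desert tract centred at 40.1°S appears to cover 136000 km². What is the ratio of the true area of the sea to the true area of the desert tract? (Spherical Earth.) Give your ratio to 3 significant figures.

0.552

Plate carrée has h = 1 and k = sec φ, giving areal scale sec φ; true area = (apparent area) · cos φ.
True area of sea: 140000 × cos(65.8°) = 140000 × 0.4099 = 57390 km².
True area of desert tract: 136000 × cos(40.1°) = 136000 × 0.7649 = 104000 km².
Ratio = 57390 / 104000 ≈ 0.552.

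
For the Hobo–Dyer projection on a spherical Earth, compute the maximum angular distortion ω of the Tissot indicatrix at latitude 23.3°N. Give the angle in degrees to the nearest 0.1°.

Hobo–Dyer is a cylindrical equal-area projection with standard parallels at ±37.5°. For cylindrical equal-area with standard parallel φ₀, h = cos φ / cos φ₀ and k = cos φ₀ / cos φ, so h·k = 1.
At 23.3°: h = 1.158, k = 0.8638; principal scales a = 1.158, b = 0.8638.
sin(ω/2) = (a − b)/(a + b) = 0.2939/2.021 = 0.1454, so ω = 2 arcsin(0.1454) ≈ 16.7°.

16.7°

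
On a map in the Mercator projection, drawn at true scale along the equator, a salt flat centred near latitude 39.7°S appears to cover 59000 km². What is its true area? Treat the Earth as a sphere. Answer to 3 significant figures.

Mercator is conformal, so the point scale is isotropic: h = k = sec φ = 1/cos φ.
Areal scale = k² = sec²φ = 1/cos²(39.7°) = 1/0.7694² = 1.689.
True area = apparent / (areal scale) = 59000 / 1.689 ≈ 34900 km².

34900 km²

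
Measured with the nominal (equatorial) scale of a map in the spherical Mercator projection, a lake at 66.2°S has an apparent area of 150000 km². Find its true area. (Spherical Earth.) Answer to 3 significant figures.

24400 km²

Mercator is conformal, so the point scale is isotropic: h = k = sec φ = 1/cos φ.
Areal scale = k² = sec²φ = 1/cos²(66.2°) = 1/0.4035² = 6.141.
True area = apparent / (areal scale) = 150000 / 6.141 ≈ 24400 km².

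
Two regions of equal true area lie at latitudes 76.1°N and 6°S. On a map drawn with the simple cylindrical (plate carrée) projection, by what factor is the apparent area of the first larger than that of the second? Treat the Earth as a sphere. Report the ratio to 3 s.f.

In the plate carrée (x = Rλ, y = Rφ), meridians are true-scale (h = 1) and parallels are stretched by k = sec φ.
Areal scale at 76.1°: h·k = 1.000 × 4.163 = 4.163.
Areal scale at 6°: h·k = 1.000 × 1.006 = 1.006.
Ratio = 4.163/1.006 ≈ 4.14.

4.14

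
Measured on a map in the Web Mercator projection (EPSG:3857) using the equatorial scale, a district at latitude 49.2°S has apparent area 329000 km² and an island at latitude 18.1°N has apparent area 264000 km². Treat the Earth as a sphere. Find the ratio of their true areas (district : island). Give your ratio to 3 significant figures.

0.589

On Mercator the areal scale is sec²φ, so true area = apparent × cos²φ.
True area of district: 329000 × cos²(49.2°) = 329000 × 0.4270 = 140500 km².
True area of island: 264000 × cos²(18.1°) = 264000 × 0.9035 = 238500 km².
Ratio = 140500 / 238500 ≈ 0.589.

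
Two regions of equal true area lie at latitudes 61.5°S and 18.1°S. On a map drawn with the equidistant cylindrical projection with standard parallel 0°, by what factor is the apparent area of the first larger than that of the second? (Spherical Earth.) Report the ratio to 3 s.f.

Plate carrée maps x = Rλ, y = Rφ. The meridian scale is h = 1 and the parallel scale is k = 1/cos φ = sec φ.
Areal scale at 61.5°: h·k = 1.000 × 2.096 = 2.096.
Areal scale at 18.1°: h·k = 1.000 × 1.052 = 1.052.
Ratio = 2.096/1.052 ≈ 1.99.

1.99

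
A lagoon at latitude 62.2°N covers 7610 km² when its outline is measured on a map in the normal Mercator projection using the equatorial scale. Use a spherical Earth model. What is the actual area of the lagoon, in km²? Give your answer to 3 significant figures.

1660 km²

The Mercator projection is conformal; its linear scale factor is the same in every direction and equals sec φ = 1/cos φ.
Areal scale = k² = sec²φ = 1/cos²(62.2°) = 1/0.4664² = 4.597.
True area = apparent / (areal scale) = 7610 / 4.597 ≈ 1660 km².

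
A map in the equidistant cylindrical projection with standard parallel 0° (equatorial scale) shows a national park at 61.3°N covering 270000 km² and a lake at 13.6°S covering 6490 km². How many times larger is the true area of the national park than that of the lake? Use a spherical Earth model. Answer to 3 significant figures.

Plate carrée has h = 1 and k = sec φ, giving areal scale sec φ; true area = (apparent area) · cos φ.
True area of national park: 270000 × cos(61.3°) = 270000 × 0.4802 = 129700 km².
True area of lake: 6490 × cos(13.6°) = 6490 × 0.9720 = 6308 km².
Ratio = 129700 / 6308 ≈ 20.6.

20.6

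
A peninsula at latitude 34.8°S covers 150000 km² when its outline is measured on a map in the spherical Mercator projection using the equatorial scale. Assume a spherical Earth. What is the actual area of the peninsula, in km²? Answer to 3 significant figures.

Mercator is conformal, so the point scale is isotropic: h = k = sec φ = 1/cos φ.
Areal scale = k² = sec²φ = 1/cos²(34.8°) = 1/0.8211² = 1.483.
True area = apparent / (areal scale) = 150000 / 1.483 ≈ 101000 km².

101000 km²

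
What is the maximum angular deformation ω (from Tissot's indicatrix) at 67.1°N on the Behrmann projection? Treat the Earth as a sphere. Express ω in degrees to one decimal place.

Behrmann is a cylindrical equal-area projection with standard parallels at ±30°. For cylindrical equal-area with standard parallel φ₀, h = cos φ / cos φ₀ and k = cos φ₀ / cos φ, so h·k = 1.
At 67.1°: h = 0.4493, k = 2.226; principal scales a = 2.226, b = 0.4493.
sin(ω/2) = (a − b)/(a + b) = 1.776/2.675 = 0.6640, so ω = 2 arcsin(0.6640) ≈ 83.2°.

83.2°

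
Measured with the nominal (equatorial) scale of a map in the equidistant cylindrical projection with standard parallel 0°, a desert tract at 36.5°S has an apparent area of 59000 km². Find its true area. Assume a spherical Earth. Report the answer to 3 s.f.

In the plate carrée (x = Rλ, y = Rφ), meridians are true-scale (h = 1) and parallels are stretched by k = sec φ.
Areal scale = h·k = 1 × sec φ; at 36.5°, h = 1.000, k = 1.244, so h·k = 1.244.
True area = apparent / (areal scale) = 59000 / 1.244 ≈ 47400 km².

47400 km²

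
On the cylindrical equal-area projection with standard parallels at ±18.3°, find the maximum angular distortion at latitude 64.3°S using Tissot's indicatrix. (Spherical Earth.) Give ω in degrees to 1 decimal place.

81.8°

Cylindrical equal-area (φ₀ = 18.3°): h = cos φ / cos 18.3° along meridians, k = cos 18.3° / cos φ along parallels; h·k = 1.
At 64.3°: h = 0.4568, k = 2.189; principal scales a = 2.189, b = 0.4568.
sin(ω/2) = (a − b)/(a + b) = 1.733/2.646 = 0.6548, so ω = 2 arcsin(0.6548) ≈ 81.8°.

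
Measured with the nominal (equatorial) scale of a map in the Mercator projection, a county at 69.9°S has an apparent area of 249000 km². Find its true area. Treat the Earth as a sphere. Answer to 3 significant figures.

For Mercator, h = k = sec φ (a conformal cylindrical projection has a single point scale, 1/cos φ).
Areal scale = k² = sec²φ = 1/cos²(69.9°) = 1/0.3437² = 8.467.
True area = apparent / (areal scale) = 249000 / 8.467 ≈ 29400 km².

29400 km²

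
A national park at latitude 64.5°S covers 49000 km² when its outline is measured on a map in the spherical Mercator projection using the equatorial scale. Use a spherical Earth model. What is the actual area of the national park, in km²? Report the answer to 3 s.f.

For Mercator, h = k = sec φ (a conformal cylindrical projection has a single point scale, 1/cos φ).
Areal scale = k² = sec²φ = 1/cos²(64.5°) = 1/0.4305² = 5.395.
True area = apparent / (areal scale) = 49000 / 5.395 ≈ 9080 km².

9080 km²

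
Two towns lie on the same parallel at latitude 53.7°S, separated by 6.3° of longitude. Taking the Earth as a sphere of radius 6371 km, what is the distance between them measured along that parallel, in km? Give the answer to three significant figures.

415 km

Arc length along a parallel = R cos φ · Δλ (with Δλ in radians).
= 6371 × cos 53.7° × (6.3° × π/180) = 6371 × 0.5920 × 0.1100 ≈ 415 km.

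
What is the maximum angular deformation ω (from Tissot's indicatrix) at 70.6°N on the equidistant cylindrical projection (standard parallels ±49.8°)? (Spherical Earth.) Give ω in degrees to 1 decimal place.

With standard parallel φ₀ = 49.8°, the equirectangular projection gives x = Rλ cos φ₀, y = Rφ, so h = 1 and k = cos 49.8° / cos φ.
At 70.6°: h = 1.000, k = 1.943; principal scales a = 1.943, b = 1.000.
sin(ω/2) = (a − b)/(a + b) = 0.9432/2.943 = 0.3205, so ω = 2 arcsin(0.3205) ≈ 37.4°.

37.4°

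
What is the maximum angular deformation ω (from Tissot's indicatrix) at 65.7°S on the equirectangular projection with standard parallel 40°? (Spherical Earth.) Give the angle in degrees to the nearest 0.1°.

In the equirectangular projection with standard parallel φ₀ = 40° (x = Rλ cos φ₀, y = Rφ), meridians are true-scale (h = 1) and the parallel scale is k = cos φ₀ / cos φ.
At 65.7°: h = 1.000, k = 1.862; principal scales a = 1.862, b = 1.000.
sin(ω/2) = (a − b)/(a + b) = 0.8615/2.862 = 0.3011, so ω = 2 arcsin(0.3011) ≈ 35.0°.

35.0°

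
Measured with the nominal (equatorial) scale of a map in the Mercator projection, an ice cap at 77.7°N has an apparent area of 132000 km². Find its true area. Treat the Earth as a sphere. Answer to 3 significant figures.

5990 km²

For Mercator, h = k = sec φ (a conformal cylindrical projection has a single point scale, 1/cos φ).
Areal scale = k² = sec²φ = 1/cos²(77.7°) = 1/0.2130² = 22.04.
True area = apparent / (areal scale) = 132000 / 22.04 ≈ 5990 km².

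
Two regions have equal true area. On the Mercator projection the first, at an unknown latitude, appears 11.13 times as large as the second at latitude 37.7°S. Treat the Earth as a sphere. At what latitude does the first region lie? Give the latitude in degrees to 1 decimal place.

Mercator areal scale is sec²φ, so apparent-area ratio = sec²φ₁ / sec²φ₂ = cos²φ₂ / cos²φ₁.
cos²φ₂ / cos²φ₁ = 11.13  ⇒  cos φ₁ = cos 37.7° / √11.13 = 0.7912/3.336 = 0.2372.
φ₁ = arccos(0.2372) ≈ 76.3°.

76.3°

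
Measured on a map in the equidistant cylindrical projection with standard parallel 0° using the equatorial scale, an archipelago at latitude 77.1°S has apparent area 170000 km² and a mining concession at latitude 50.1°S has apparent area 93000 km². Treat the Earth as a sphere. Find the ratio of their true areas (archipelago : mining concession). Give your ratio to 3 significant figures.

0.636

On the plate carrée, areal scale = h·k = 1 × sec φ, so true area = apparent × cos φ.
True area of archipelago: 170000 × cos(77.1°) = 170000 × 0.2233 = 37950 km².
True area of mining concession: 93000 × cos(50.1°) = 93000 × 0.6414 = 59650 km².
Ratio = 37950 / 59650 ≈ 0.636.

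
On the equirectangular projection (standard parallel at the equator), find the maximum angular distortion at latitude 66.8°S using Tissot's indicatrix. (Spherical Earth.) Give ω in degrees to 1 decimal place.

In the plate carrée (x = Rλ, y = Rφ), meridians are true-scale (h = 1) and parallels are stretched by k = sec φ.
At 66.8°: h = 1.000, k = 2.538; principal scales a = 2.538, b = 1.000.
sin(ω/2) = (a − b)/(a + b) = 1.538/3.538 = 0.4348, so ω = 2 arcsin(0.4348) ≈ 51.5°.

51.5°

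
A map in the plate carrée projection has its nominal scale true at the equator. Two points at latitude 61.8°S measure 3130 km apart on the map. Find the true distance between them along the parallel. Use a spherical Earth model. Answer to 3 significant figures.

Plate carrée maps x = Rλ, y = Rφ. The meridian scale is h = 1 and the parallel scale is k = 1/cos φ = sec φ.
Along the parallel at 61.8°, map distances are exaggerated by k = sec 61.8° = 2.116.
True distance = 3130 / 2.116 = 3130 × cos 61.8° ≈ 1480 km.

1480 km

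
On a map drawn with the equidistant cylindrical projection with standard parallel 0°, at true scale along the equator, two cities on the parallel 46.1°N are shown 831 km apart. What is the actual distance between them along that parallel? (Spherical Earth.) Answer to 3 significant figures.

For the equirectangular projection with φ₀ = 0 (plate carrée), h = 1 along meridians and k = sec φ along parallels.
Along the parallel at 46.1°, map distances are exaggerated by k = sec 46.1° = 1.442.
True distance = 831 / 1.442 = 831 × cos 46.1° ≈ 576 km.

576 km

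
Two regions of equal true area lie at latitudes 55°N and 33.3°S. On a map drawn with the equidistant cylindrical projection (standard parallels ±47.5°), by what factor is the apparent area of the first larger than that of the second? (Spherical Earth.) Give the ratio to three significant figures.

The equidistant cylindrical projection with φ₀ = 47.5° has h = 1 (meridians true) and k = cos φ₀ / cos φ along parallels.
Areal scale at 55°: h·k = 1.000 × 1.178 = 1.178.
Areal scale at 33.3°: h·k = 1.000 × 0.8083 = 0.8083.
Ratio = 1.178/0.8083 ≈ 1.46.

1.46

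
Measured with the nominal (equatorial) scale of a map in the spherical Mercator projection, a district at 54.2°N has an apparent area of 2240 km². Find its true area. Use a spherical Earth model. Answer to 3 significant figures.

For Mercator, h = k = sec φ (a conformal cylindrical projection has a single point scale, 1/cos φ).
Areal scale = k² = sec²φ = 1/cos²(54.2°) = 1/0.5850² = 2.922.
True area = apparent / (areal scale) = 2240 / 2.922 ≈ 766 km².

766 km²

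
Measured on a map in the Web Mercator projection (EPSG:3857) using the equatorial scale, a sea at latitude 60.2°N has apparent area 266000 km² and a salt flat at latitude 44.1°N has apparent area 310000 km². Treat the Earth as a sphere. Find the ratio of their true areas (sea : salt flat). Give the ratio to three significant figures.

0.411

Mercator's areal exaggeration is sec²φ; hence true area = (apparent area) · cos²φ.
True area of sea: 266000 × cos²(60.2°) = 266000 × 0.2470 = 65700 km².
True area of salt flat: 310000 × cos²(44.1°) = 310000 × 0.5157 = 159900 km².
Ratio = 65700 / 159900 ≈ 0.411.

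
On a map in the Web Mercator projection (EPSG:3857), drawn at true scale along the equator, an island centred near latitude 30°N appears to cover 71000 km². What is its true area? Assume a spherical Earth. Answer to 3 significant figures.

53200 km²

The Mercator projection is conformal; its linear scale factor is the same in every direction and equals sec φ = 1/cos φ.
Areal scale = k² = sec²φ = 1/cos²(30°) = 1/0.8660² = 1.333.
True area = apparent / (areal scale) = 71000 / 1.333 ≈ 53200 km².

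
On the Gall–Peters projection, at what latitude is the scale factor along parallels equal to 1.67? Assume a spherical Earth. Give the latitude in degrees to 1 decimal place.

The Gall–Peters projection is cylindrical equal-area with φ₀ = 45°. Cylindrical equal-area (φ₀ = 45°): h = cos φ / cos 45° along meridians, k = cos 45° / cos φ along parallels; h·k = 1.
k = cos φ₀ / cos φ = 1.67  ⇒  cos φ = cos 45° / 1.67 = 0.4234.
φ = arccos(0.4234) ≈ 64.9°.

64.9°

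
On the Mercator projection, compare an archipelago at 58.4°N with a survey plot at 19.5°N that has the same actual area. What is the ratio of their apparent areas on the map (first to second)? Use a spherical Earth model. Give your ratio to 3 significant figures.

3.24

Mercator areal scale is sec²φ.
At 58.4°: sec²(58.4°) = 1/0.5240² = 3.642.
At 19.5°: sec²(19.5°) = 1/0.9426² = 1.125.
Ratio = 3.642/1.125 = cos²(19.5°)/cos²(58.4°) ≈ 3.24.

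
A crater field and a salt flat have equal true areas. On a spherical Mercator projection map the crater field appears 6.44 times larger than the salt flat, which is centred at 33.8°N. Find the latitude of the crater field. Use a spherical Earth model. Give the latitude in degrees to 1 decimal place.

70.9°

On Mercator, (apparent₁)/(apparent₂) = sec²φ₁ / sec²φ₂ when true areas are equal.
cos²φ₂ / cos²φ₁ = 6.44  ⇒  cos φ₁ = cos 33.8° / √6.44 = 0.8310/2.538 = 0.3275.
φ₁ = arccos(0.3275) ≈ 70.9°.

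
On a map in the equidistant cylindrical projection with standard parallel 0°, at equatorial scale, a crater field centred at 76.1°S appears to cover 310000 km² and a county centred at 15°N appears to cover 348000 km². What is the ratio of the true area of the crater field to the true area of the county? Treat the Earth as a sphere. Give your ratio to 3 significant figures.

Plate carrée has h = 1 and k = sec φ, giving areal scale sec φ; true area = (apparent area) · cos φ.
True area of crater field: 310000 × cos(76.1°) = 310000 × 0.2402 = 74470 km².
True area of county: 348000 × cos(15°) = 348000 × 0.9659 = 336100 km².
Ratio = 74470 / 336100 ≈ 0.222.

0.222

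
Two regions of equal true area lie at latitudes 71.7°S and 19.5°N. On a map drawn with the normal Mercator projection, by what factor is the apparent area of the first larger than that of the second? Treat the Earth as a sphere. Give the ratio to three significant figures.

9.01

Mercator areal scale is sec²φ.
At 71.7°: sec²(71.7°) = 1/0.3140² = 10.14.
At 19.5°: sec²(19.5°) = 1/0.9426² = 1.125.
Ratio = 10.14/1.125 = cos²(19.5°)/cos²(71.7°) ≈ 9.01.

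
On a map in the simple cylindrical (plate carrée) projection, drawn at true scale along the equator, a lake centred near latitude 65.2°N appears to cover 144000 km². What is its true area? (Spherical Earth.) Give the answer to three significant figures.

For the equirectangular projection with φ₀ = 0 (plate carrée), h = 1 along meridians and k = sec φ along parallels.
Areal scale = h·k = 1 × sec φ; at 65.2°, h = 1.000, k = 2.384, so h·k = 2.384.
True area = apparent / (areal scale) = 144000 / 2.384 ≈ 60400 km².

60400 km²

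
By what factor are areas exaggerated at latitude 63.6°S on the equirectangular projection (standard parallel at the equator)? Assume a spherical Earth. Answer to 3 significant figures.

Plate carrée maps x = Rλ, y = Rφ. The meridian scale is h = 1 and the parallel scale is k = 1/cos φ = sec φ.
Areal scale = h·k = 1 × sec φ; at 63.6°, h = 1.000, k = 2.249, so h·k = 2.249.

2.25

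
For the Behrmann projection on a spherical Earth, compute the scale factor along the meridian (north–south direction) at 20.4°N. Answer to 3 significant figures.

The Behrmann projection is cylindrical equal-area with φ₀ = 30°. Cylindrical equal-area (φ₀ = 30°): h = cos φ / cos 30° along meridians, k = cos 30° / cos φ along parallels; h·k = 1.
h = cos 20.4° / cos 30° = 0.9373/0.8660 = 1.082.

1.08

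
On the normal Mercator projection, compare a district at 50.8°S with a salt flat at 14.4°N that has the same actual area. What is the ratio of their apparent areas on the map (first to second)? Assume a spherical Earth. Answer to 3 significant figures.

2.35

Mercator areal scale is sec²φ.
At 50.8°: sec²(50.8°) = 1/0.6320² = 2.503.
At 14.4°: sec²(14.4°) = 1/0.9686² = 1.066.
Ratio = 2.503/1.066 = cos²(14.4°)/cos²(50.8°) ≈ 2.35.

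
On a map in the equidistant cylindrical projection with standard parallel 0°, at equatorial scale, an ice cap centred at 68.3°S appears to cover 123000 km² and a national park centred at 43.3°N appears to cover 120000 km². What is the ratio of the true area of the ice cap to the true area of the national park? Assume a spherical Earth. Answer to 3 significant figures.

0.521

Plate carrée has h = 1 and k = sec φ, giving areal scale sec φ; true area = (apparent area) · cos φ.
True area of ice cap: 123000 × cos(68.3°) = 123000 × 0.3697 = 45480 km².
True area of national park: 120000 × cos(43.3°) = 120000 × 0.7278 = 87330 km².
Ratio = 45480 / 87330 ≈ 0.521.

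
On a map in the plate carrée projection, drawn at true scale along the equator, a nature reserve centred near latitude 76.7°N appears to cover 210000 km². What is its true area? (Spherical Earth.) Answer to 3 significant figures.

48300 km²

Plate carrée maps x = Rλ, y = Rφ. The meridian scale is h = 1 and the parallel scale is k = 1/cos φ = sec φ.
Areal scale = h·k = 1 × sec φ; at 76.7°, h = 1.000, k = 4.347, so h·k = 4.347.
True area = apparent / (areal scale) = 210000 / 4.347 ≈ 48300 km².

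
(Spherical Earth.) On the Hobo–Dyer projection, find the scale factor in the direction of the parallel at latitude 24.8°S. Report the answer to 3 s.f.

The Hobo–Dyer projection is cylindrical equal-area with φ₀ = 37.5°. Cylindrical equal-area (φ₀ = 37.5°): h = cos φ / cos 37.5° along meridians, k = cos 37.5° / cos φ along parallels; h·k = 1.
k = cos 37.5° / cos 24.8° = 0.7934/0.9078 = 0.8740.

0.874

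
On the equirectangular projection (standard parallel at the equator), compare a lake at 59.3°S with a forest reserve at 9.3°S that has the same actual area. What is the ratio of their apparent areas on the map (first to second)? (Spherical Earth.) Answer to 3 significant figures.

1.93

In the plate carrée (x = Rλ, y = Rφ), meridians are true-scale (h = 1) and parallels are stretched by k = sec φ.
Areal scale at 59.3°: h·k = 1.000 × 1.959 = 1.959.
Areal scale at 9.3°: h·k = 1.000 × 1.013 = 1.013.
Ratio = 1.959/1.013 ≈ 1.93.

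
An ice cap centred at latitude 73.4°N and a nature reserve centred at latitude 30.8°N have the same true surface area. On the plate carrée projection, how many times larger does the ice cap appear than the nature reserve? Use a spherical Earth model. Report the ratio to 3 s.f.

3.01

Plate carrée maps x = Rλ, y = Rφ. The meridian scale is h = 1 and the parallel scale is k = 1/cos φ = sec φ.
Areal scale at 73.4°: h·k = 1.000 × 3.500 = 3.500.
Areal scale at 30.8°: h·k = 1.000 × 1.164 = 1.164.
Ratio = 3.500/1.164 ≈ 3.01.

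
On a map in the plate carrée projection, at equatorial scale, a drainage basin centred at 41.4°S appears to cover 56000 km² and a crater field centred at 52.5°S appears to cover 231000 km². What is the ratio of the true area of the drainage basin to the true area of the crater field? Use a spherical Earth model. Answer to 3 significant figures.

0.299

On the plate carrée, areal scale = h·k = 1 × sec φ, so true area = apparent × cos φ.
True area of drainage basin: 56000 × cos(41.4°) = 56000 × 0.7501 = 42010 km².
True area of crater field: 231000 × cos(52.5°) = 231000 × 0.6088 = 140600 km².
Ratio = 42010 / 140600 ≈ 0.299.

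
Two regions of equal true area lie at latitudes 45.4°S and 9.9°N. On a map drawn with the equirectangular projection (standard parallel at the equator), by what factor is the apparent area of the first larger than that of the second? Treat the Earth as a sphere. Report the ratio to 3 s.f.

Plate carrée maps x = Rλ, y = Rφ. The meridian scale is h = 1 and the parallel scale is k = 1/cos φ = sec φ.
Areal scale at 45.4°: h·k = 1.000 × 1.424 = 1.424.
Areal scale at 9.9°: h·k = 1.000 × 1.015 = 1.015.
Ratio = 1.424/1.015 ≈ 1.40.

1.40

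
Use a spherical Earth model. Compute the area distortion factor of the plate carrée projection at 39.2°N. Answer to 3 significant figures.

Plate carrée maps x = Rλ, y = Rφ. The meridian scale is h = 1 and the parallel scale is k = 1/cos φ = sec φ.
Areal scale = h·k = 1 × sec φ; at 39.2°, h = 1.000, k = 1.290, so h·k = 1.290.

1.29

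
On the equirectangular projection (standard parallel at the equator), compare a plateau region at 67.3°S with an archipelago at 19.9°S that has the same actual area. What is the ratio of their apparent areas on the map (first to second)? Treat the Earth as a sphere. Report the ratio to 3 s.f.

In the plate carrée (x = Rλ, y = Rφ), meridians are true-scale (h = 1) and parallels are stretched by k = sec φ.
Areal scale at 67.3°: h·k = 1.000 × 2.591 = 2.591.
Areal scale at 19.9°: h·k = 1.000 × 1.064 = 1.064.
Ratio = 2.591/1.064 ≈ 2.44.

2.44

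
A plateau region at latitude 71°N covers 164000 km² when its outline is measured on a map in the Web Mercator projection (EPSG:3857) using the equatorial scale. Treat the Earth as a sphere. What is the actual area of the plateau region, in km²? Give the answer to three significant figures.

Mercator is conformal, so the point scale is isotropic: h = k = sec φ = 1/cos φ.
Areal scale = k² = sec²φ = 1/cos²(71°) = 1/0.3256² = 9.434.
True area = apparent / (areal scale) = 164000 / 9.434 ≈ 17400 km².

17400 km²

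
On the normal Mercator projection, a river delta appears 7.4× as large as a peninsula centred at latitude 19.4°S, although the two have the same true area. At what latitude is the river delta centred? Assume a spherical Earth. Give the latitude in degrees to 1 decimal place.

69.7°

On Mercator, (apparent₁)/(apparent₂) = sec²φ₁ / sec²φ₂ when true areas are equal.
cos²φ₂ / cos²φ₁ = 7.4  ⇒  cos φ₁ = cos 19.4° / √7.4 = 0.9432/2.720 = 0.3467.
φ₁ = arccos(0.3467) ≈ 69.7°.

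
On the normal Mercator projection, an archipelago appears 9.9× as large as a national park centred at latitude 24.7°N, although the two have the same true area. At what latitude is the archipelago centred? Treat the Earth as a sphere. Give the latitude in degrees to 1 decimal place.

73.2°

For equal true areas on Mercator, apparent areas scale as sec²φ, so the ratio is cos²φ₂ / cos²φ₁.
cos²φ₂ / cos²φ₁ = 9.9  ⇒  cos φ₁ = cos 24.7° / √9.9 = 0.9085/3.146 = 0.2887.
φ₁ = arccos(0.2887) ≈ 73.2°.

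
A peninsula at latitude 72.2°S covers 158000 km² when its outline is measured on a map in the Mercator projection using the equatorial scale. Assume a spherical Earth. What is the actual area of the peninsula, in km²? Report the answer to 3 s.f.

14800 km²

For Mercator, h = k = sec φ (a conformal cylindrical projection has a single point scale, 1/cos φ).
Areal scale = k² = sec²φ = 1/cos²(72.2°) = 1/0.3057² = 10.70.
True area = apparent / (areal scale) = 158000 / 10.70 ≈ 14800 km².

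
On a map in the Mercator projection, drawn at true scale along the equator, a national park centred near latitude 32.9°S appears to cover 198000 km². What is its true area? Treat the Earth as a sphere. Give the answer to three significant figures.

140000 km²

Mercator is conformal, so the point scale is isotropic: h = k = sec φ = 1/cos φ.
Areal scale = k² = sec²φ = 1/cos²(32.9°) = 1/0.8396² = 1.419.
True area = apparent / (areal scale) = 198000 / 1.419 ≈ 140000 km².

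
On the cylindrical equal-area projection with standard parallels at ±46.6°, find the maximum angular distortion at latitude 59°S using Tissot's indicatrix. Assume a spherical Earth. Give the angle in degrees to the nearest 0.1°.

Cylindrical equal-area (φ₀ = 46.6°): h = cos φ / cos 46.6° along meridians, k = cos 46.6° / cos φ along parallels; h·k = 1.
At 59°: h = 0.7496, k = 1.334; principal scales a = 1.334, b = 0.7496.
sin(ω/2) = (a − b)/(a + b) = 0.5845/2.084 = 0.2805, so ω = 2 arcsin(0.2805) ≈ 32.6°.

32.6°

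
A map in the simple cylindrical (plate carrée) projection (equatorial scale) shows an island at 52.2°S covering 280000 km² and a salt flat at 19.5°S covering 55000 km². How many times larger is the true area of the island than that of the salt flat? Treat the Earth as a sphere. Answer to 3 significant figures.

3.31

On the plate carrée, areal scale = h·k = 1 × sec φ, so true area = apparent × cos φ.
True area of island: 280000 × cos(52.2°) = 280000 × 0.6129 = 171600 km².
True area of salt flat: 55000 × cos(19.5°) = 55000 × 0.9426 = 51850 km².
Ratio = 171600 / 51850 ≈ 3.31.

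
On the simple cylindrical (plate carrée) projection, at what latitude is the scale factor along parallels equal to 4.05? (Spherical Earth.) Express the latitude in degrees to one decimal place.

Plate carrée: h = 1, k = sec φ along parallels.
sec φ = 4.05  ⇒  cos φ = 0.2469  ⇒  φ ≈ 75.7°.

75.7°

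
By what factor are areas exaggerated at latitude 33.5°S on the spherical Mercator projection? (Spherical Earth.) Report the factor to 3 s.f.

1.44

Mercator is conformal, so the point scale is isotropic: h = k = sec φ = 1/cos φ.
Areal scale = k² = sec²φ = 1/cos²(33.5°) = 1/0.8339² = 1.438.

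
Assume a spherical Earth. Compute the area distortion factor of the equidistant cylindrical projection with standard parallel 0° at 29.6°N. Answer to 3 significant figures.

1.15

In the plate carrée (x = Rλ, y = Rφ), meridians are true-scale (h = 1) and parallels are stretched by k = sec φ.
Areal scale = h·k = 1 × sec φ; at 29.6°, h = 1.000, k = 1.150, so h·k = 1.150.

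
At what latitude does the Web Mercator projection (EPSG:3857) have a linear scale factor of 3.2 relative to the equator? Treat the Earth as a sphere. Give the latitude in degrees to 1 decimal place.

Mercator scale is k = sec φ = 1/cos φ.
1/cos φ = 3.2  ⇒  cos φ = 0.3125  ⇒  φ = arccos(0.3125) ≈ 71.8°.

71.8°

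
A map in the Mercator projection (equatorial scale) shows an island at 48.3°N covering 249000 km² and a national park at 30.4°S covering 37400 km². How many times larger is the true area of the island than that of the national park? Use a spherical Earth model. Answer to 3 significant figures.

3.96

Since Mercator area scale is 1/cos²φ, the true area equals the apparent area multiplied by cos²φ.
True area of island: 249000 × cos²(48.3°) = 249000 × 0.4425 = 110200 km².
True area of national park: 37400 × cos²(30.4°) = 37400 × 0.7439 = 27820 km².
Ratio = 110200 / 27820 ≈ 3.96.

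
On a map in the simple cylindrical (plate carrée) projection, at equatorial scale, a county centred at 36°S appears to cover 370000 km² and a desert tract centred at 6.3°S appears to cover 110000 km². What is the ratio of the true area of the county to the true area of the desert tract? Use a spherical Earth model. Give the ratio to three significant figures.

Plate carrée has h = 1 and k = sec φ, giving areal scale sec φ; true area = (apparent area) · cos φ.
True area of county: 370000 × cos(36°) = 370000 × 0.8090 = 299300 km².
True area of desert tract: 110000 × cos(6.3°) = 110000 × 0.9940 = 109300 km².
Ratio = 299300 / 109300 ≈ 2.74.

2.74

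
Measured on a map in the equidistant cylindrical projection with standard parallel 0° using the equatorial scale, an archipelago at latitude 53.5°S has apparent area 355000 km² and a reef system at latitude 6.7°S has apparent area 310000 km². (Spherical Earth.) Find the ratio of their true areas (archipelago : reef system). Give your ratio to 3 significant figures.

Plate carrée has h = 1 and k = sec φ, giving areal scale sec φ; true area = (apparent area) · cos φ.
True area of archipelago: 355000 × cos(53.5°) = 355000 × 0.5948 = 211200 km².
True area of reef system: 310000 × cos(6.7°) = 310000 × 0.9932 = 307900 km².
Ratio = 211200 / 307900 ≈ 0.686.

0.686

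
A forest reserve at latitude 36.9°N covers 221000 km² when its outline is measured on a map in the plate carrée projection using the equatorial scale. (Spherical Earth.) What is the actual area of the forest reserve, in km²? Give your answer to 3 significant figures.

In the plate carrée (x = Rλ, y = Rφ), meridians are true-scale (h = 1) and parallels are stretched by k = sec φ.
Areal scale = h·k = 1 × sec φ; at 36.9°, h = 1.000, k = 1.250, so h·k = 1.250.
True area = apparent / (areal scale) = 221000 / 1.250 ≈ 177000 km².

177000 km²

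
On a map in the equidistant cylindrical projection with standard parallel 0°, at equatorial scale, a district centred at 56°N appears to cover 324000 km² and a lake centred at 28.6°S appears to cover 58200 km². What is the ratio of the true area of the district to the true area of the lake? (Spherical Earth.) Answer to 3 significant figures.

3.55

On the plate carrée, areal scale = h·k = 1 × sec φ, so true area = apparent × cos φ.
True area of district: 324000 × cos(56°) = 324000 × 0.5592 = 181200 km².
True area of lake: 58200 × cos(28.6°) = 58200 × 0.8780 = 51100 km².
Ratio = 181200 / 51100 ≈ 3.55.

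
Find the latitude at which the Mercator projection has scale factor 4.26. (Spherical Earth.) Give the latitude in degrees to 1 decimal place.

76.4°

Mercator scale is k = sec φ = 1/cos φ.
1/cos φ = 4.26  ⇒  cos φ = 0.2347  ⇒  φ = arccos(0.2347) ≈ 76.4°.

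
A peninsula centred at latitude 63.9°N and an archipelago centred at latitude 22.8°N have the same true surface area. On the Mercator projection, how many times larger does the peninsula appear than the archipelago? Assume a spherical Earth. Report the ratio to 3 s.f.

4.39

Mercator is conformal with k = sec φ, so areal scale = k² = sec²φ.
At 63.9°: sec²(63.9°) = 1/0.4399² = 5.167.
At 22.8°: sec²(22.8°) = 1/0.9219² = 1.177.
Ratio = 5.167/1.177 = cos²(22.8°)/cos²(63.9°) ≈ 4.39.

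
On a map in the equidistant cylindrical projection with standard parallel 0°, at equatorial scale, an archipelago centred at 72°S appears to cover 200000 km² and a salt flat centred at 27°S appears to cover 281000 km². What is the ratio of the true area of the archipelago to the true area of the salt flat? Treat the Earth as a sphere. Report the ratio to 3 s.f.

0.247

On the plate carrée, areal scale = h·k = 1 × sec φ, so true area = apparent × cos φ.
True area of archipelago: 200000 × cos(72°) = 200000 × 0.3090 = 61800 km².
True area of salt flat: 281000 × cos(27°) = 281000 × 0.8910 = 250400 km².
Ratio = 61800 / 250400 ≈ 0.247.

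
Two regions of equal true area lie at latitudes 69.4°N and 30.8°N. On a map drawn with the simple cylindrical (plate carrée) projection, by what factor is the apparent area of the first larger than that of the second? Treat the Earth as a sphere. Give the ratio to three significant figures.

2.44

In the plate carrée (x = Rλ, y = Rφ), meridians are true-scale (h = 1) and parallels are stretched by k = sec φ.
Areal scale at 69.4°: h·k = 1.000 × 2.842 = 2.842.
Areal scale at 30.8°: h·k = 1.000 × 1.164 = 1.164.
Ratio = 2.842/1.164 ≈ 2.44.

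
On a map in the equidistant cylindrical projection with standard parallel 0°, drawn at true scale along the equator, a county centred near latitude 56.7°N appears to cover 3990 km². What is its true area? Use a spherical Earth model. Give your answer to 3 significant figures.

2190 km²

Plate carrée maps x = Rλ, y = Rφ. The meridian scale is h = 1 and the parallel scale is k = 1/cos φ = sec φ.
Areal scale = h·k = 1 × sec φ; at 56.7°, h = 1.000, k = 1.821, so h·k = 1.821.
True area = apparent / (areal scale) = 3990 / 1.821 ≈ 2190 km².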